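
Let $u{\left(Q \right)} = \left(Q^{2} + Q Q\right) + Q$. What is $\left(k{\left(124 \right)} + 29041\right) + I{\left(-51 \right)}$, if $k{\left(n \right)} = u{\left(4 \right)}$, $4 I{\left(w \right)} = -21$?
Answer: $\frac{116287}{4} \approx 29072.0$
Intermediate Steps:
$u{\left(Q \right)} = Q + 2 Q^{2}$ ($u{\left(Q \right)} = \left(Q^{2} + Q^{2}\right) + Q = 2 Q^{2} + Q = Q + 2 Q^{2}$)
$I{\left(w \right)} = - \frac{21}{4}$ ($I{\left(w \right)} = \frac{1}{4} \left(-21\right) = - \frac{21}{4}$)
$k{\left(n \right)} = 36$ ($k{\left(n \right)} = 4 \left(1 + 2 \cdot 4\right) = 4 \left(1 + 8\right) = 4 \cdot 9 = 36$)
$\left(k{\left(124 \right)} + 29041\right) + I{\left(-51 \right)} = \left(36 + 29041\right) - \frac{21}{4} = 29077 - \frac{21}{4} = \frac{116287}{4}$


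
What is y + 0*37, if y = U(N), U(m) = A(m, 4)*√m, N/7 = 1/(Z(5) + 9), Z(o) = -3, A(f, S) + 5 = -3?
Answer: -4*√42/3 ≈ -8.6410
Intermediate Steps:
A(f, S) = -8 (A(f, S) = -5 - 3 = -8)
N = 7/6 (N = 7/(-3 + 9) = 7/6 ≈ 1.1667)
U(m) = -8*√m
y = -4*√42/3 ≈ -8.6410
y + 0*37 = -4*√42/3 + 0*37 = -4*√42/3 + 0 = -4*√42/3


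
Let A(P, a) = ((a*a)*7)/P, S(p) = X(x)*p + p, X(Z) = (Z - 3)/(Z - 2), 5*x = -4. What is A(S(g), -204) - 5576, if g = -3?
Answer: -514488/11 ≈ -46772.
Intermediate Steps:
x = -⅘ (x = (⅕)*(-4) = -⅘ ≈ -0.80000)
X(Z) = (-3 + Z)/(-2 + Z)
S(p) = 33*p/14 (S(p) = ((-3 - ⅘)/(-2 - ⅘))*p + p = (-19/5/(-14/5))*p + p = (-5/14*(-19/5))*p + p = 19*p/14 + p = 33*p/14)
A(P, a) = 7*a²/P (A(P, a) = (a²*7)/P = (7*a²)/P = 7*a²/P)
A(S(g), -204) - 5576 = 7*(-204)²/((33/14)*(-3)) - 5576 = 7*41616/(-99/14) - 5576 = 7*(-14/99)*41616 - 5576 = -453152/11 - 5576 = -514488/11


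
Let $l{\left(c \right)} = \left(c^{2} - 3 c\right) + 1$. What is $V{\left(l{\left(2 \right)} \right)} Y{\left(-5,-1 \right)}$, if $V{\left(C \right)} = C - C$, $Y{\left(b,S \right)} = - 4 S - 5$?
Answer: $0$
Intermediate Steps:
$Y{\left(b,S \right)} = -5 - 4 S$
$l{\left(c \right)} = 1 + c^{2} - 3 c$
$V{\left(C \right)} = 0$
$V{\left(l{\left(2 \right)} \right)} Y{\left(-5,-1 \right)} = 0 \left(-5 - -4\right) = 0 \left(-5 + 4\right) = 0 \left(-1\right) = 0$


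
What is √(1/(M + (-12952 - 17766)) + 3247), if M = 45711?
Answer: 4*√45618331506/14993 ≈ 56.982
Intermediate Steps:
√(1/(M + (-12952 - 17766)) + 3247) = √(1/(45711 + (-12952 - 17766)) + 3247) = √(1/(45711 - 30718) + 3247) = √(1/14993 + 3247) = √(48682272/14993) = 4*√45618331506/14993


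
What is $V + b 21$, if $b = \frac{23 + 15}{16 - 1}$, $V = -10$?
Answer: $\frac{216}{5} \approx 43.2$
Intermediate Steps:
$b = \frac{38}{15} \approx 2.5333$
$V + b 21 = -10 + \frac{38}{15} \cdot 21 = -10 + \frac{266}{5} = \frac{216}{5}$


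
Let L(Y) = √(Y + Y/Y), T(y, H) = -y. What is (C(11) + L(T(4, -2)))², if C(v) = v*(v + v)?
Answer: (242 + I*√3)² ≈ 58561.0 + 838.3*I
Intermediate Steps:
L(Y) = √(1 + Y) (L(Y) = √(Y + 1) = √(1 + Y))
C(v) = 2*v² (C(v) = v*(2*v) = 2*v²)
(C(11) + L(T(4, -2)))² = (2*11² + √(1 - 1*4))² = (2*121 + √(1 - 4))² = (242 + √(-3))² = (242 + I*√3)²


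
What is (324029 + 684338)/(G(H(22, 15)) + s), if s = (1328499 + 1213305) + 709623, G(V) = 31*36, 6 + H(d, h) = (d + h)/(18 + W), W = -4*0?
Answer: 1008367/3252543 ≈ 0.31002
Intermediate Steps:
W = 0
H(d, h) = -6 + d/18 + h/18 (H(d, h) = -6 + (d + h)/(18 + 0) = -6 + (d + h)/18 = -6 + (d + h)*(1/18) = -6 + (d/18 + h/18) = -6 + d/18 + h/18)
G(V) = 1116
s = 3251427 (s = 2541804 + 709623 = 3251427)
(324029 + 684338)/(G(H(22, 15)) + s) = (324029 + 684338)/(1116 + 3251427) = 1008367/3252543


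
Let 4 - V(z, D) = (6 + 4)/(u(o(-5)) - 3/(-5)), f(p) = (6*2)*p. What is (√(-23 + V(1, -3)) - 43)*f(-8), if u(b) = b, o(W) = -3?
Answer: 4128 - 16*I*√534 ≈ 4128.0 - 369.73*I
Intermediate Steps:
f(p) = 12*p
V(z, D) = 49/6 (V(z, D) = 4 - (6 + 4)/(-3 - 3/(-5)) = 4 - 10/(-3 - 3*(-⅕)) = 4 - 10/(-3 + ⅗) = 4 - 10/(-12/5) = 4 - 10*(-5)/12 = 4 - 1*(-25/6) = 4 + 25/6 = 49/6)
(√(-23 + V(1, -3)) - 43)*f(-8) = (√(-23 + 49/6) - 43)*(12*(-8)) = (√(-89/6) - 43)*(-96) = (I*√534/6 - 43)*(-96) = (-43 + I*√534/6)*(-96) = 4128 - 16*I*√534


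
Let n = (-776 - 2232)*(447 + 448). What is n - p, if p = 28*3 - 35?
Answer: -2692209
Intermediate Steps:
p = 49 (p = 84 - 35 = 49)
n = -2692160 (n = -3008*895 = -2692160)
n - p = -2692160 - 1*49 = -2692160 - 49 = -2692209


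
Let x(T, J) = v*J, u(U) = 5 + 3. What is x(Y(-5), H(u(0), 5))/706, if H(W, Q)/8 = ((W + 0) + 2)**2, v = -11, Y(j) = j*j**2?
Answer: -4400/353 ≈ -12.465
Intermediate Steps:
Y(j) = j**3
u(U) = 8
H(W, Q) = 8*(2 + W)**2 (H(W, Q) = 8*((W + 0) + 2)**2 = 8*(W + 2)**2 = 8*(2 + W)**2)
x(T, J) = -11*J
x(Y(-5), H(u(0), 5))/706 = -88*(2 + 8)**2/706 = -88*10**2*(1/706) = -88*100*(1/706) = -11*800*(1/706) = -8800*1/706 = -4400/353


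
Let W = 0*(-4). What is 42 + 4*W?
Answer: 42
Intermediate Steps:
W = 0
42 + 4*W = 42 + 4*0 = 42 + 0 = 42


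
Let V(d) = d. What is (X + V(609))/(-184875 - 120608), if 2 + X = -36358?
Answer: 35751/305483 ≈ 0.11703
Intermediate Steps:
X = -36360 (X = -2 - 36358 = -36360)
(X + V(609))/(-184875 - 120608) = (-36360 + 609)/(-184875 - 120608) = -35751/(-305483) = -35751*(-1/305483) = 35751/305483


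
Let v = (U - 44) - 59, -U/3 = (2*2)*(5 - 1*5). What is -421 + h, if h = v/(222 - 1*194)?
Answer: -11891/28 ≈ -424.68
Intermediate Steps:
U = 0 (U = -3*2*2*(5 - 1*5) = -12*(5 - 5) = -12*0 = -3*0 = 0)
v = -103 (v = (0 - 44) - 59 = -44 - 59 = -103)
h = -103/28 (h = -103/(222 - 1*194) = -103/(222 - 194) = -103/28 ≈ -3.6786)
-421 + h = -421 - 103/28 = -11891/28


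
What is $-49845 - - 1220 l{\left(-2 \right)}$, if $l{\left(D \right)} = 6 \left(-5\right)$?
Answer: $-86445$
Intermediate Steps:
$l{\left(D \right)} = -30$
$-49845 - - 1220 l{\left(-2 \right)} = -49845 - \left(-1220\right) \left(-30\right) = -49845 - 36600 = -86445$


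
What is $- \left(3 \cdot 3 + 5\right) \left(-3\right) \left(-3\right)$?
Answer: $-126$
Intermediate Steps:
$- \left(3 \cdot 3 + 5\right) \left(-3\right) \left(-3\right) = - \left(9 + 5\right) \left(-3\right) \left(-3\right) = - 14 \left(-3\right) \left(-3\right) = - \left(-42\right) \left(-3\right) = \left(-1\right) 126 = -126$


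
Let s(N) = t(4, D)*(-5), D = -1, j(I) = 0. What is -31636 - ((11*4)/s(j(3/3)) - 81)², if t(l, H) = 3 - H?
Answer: -963956/25 ≈ -38558.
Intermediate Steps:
s(N) = -20 (s(N) = (3 - 1*(-1))*(-5) = (3 + 1)*(-5) = 4*(-5) = -20)
-31636 - ((11*4)/s(j(3/3)) - 81)² = -31636 - ((11*4)/(-20) - 81)² = -31636 - (44*(-1/20) - 81)² = -31636 - (-11/5 - 81)² = -31636 - (-416/5)² = -31636 - 1*173056/25 = -31636 - 173056/25 = -963956/25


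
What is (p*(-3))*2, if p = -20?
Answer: 120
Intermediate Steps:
(p*(-3))*2 = -20*(-3)*2 = 60*2 = 120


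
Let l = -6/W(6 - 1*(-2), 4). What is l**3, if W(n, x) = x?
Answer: -27/8 ≈ -3.3750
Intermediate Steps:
l = -3/2 (l = -6/4 = -6*1/4 = -3/2 ≈ -1.5000)
l**3 = (-3/2)**3 = -27/8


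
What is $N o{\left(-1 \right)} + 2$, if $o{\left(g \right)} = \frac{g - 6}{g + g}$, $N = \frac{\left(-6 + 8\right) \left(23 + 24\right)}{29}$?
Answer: $\frac{387}{29} \approx 13.345$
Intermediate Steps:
$N = \frac{94}{29}$ ($N = 2 \cdot 47 \cdot \frac{1}{29} = 94 \cdot \frac{1}{29} = \frac{94}{29} \approx 3.2414$)
$o{\left(g \right)} = \frac{-6 + g}{2 g}$
$N o{\left(-1 \right)} + 2 = \frac{94 \frac{-6 - 1}{2 \left(-1\right)}}{29} + 2 = \frac{94 \cdot \frac{1}{2} \left(-1\right) \left(-7\right)}{29} + 2 = \frac{94}{29} \cdot \frac{7}{2} + 2 = \frac{329}{29} + 2 = \frac{387}{29}$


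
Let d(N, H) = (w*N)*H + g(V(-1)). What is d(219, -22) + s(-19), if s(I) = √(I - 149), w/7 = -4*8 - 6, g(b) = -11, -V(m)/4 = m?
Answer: 1281577 + 2*I*√42 ≈ 1.2816e+6 + 12.961*I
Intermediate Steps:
V(m) = -4*m
w = -266 (w = 7*(-4*8 - 6) = 7*(-32 - 6) = 7*(-38) = -266)
d(N, H) = -11 - 266*H*N (d(N, H) = (-266*N)*H - 11 = -266*H*N - 11 = -11 - 266*H*N)
s(I) = √(-149 + I)
d(219, -22) + s(-19) = (-11 - 266*(-22)*219) + √(-149 - 19) = (-11 + 1281588) + √(-168) = 1281577 + 2*I*√42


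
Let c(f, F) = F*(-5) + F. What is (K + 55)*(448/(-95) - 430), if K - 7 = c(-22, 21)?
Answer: 908556/95 ≈ 9563.8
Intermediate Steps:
c(f, F) = -4*F (c(f, F) = -5*F + F = -4*F)
K = -77 (K = 7 - 4*21 = 7 - 84 = -77)
(K + 55)*(448/(-95) - 430) = (-77 + 55)*(448/(-95) - 430) = -22*(448*(-1/95) - 430) = -22*(-448/95 - 430) = -22*(-41298/95) = 908556/95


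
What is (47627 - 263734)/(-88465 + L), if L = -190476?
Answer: 216107/278941 ≈ 0.77474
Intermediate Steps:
(47627 - 263734)/(-88465 + L) = (47627 - 263734)/(-88465 - 190476) = -216107/(-278941) = -216107*(-1/278941) = 216107/278941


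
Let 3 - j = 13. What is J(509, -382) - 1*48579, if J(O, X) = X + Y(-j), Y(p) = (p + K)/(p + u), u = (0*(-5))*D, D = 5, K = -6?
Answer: -244803/5 ≈ -48961.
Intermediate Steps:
u = 0 (u = (0*(-5))*5 = 0*5 = 0)
j = -10 (j = 3 - 1*13 = 3 - 13 = -10)
Y(p) = (-6 + p)/p (Y(p) = (p - 6)/(p + 0) = (-6 + p)/p)
J(O, X) = 2/5 + X (J(O, X) = X + (-6 - 1*(-10))/((-1*(-10))) = X + (-6 + 10)/10 = X + (1/10)*4 = X + 2/5 = 2/5 + X)
J(509, -382) - 1*48579 = (2/5 - 382) - 1*48579 = -1908/5 - 48579 = -244803/5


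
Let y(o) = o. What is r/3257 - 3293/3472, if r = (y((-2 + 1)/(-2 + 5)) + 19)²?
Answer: -85639517/101774736 ≈ -0.84146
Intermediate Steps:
r = 3136/9 (r = ((-2 + 1)/(-2 + 5) + 19)² = (-1/3 + 19)² = (-1*⅓ + 19)² = (-⅓ + 19)² = (56/3)² = 3136/9 ≈ 348.44)
r/3257 - 3293/3472 = (3136/9)/3257 - 3293/3472 = (3136/9)*(1/3257) - 3293*1/3472 = 3136/29313 - 3293/3472 = -85639517/101774736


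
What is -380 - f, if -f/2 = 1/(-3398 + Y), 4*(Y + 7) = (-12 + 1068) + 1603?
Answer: -4165188/10961 ≈ -380.00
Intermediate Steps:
Y = 2631/4 (Y = -7 + ((-12 + 1068) + 1603)/4 = -7 + (1056 + 1603)/4 = -7 + (¼)*2659 = -7 + 2659/4 = 2631/4 ≈ 657.75)
f = 8/10961 (f = -2/(-3398 + 2631/4) = -2/(-10961/4) = -2*(-4/10961) = 8/10961 ≈ 0.00072986)
-380 - f = -380 - 1*8/10961 = -380 - 8/10961 = -4165188/10961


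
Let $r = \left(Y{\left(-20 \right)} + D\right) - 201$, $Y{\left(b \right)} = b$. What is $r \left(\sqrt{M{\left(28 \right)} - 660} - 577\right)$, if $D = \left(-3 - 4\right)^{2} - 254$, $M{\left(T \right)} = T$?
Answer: $245802 - 852 i \sqrt{158} \approx 2.458 \cdot 10^{5} - 10709.0 i$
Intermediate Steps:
$D = -205$ ($D = \left(-7\right)^{2} - 254 = 49 - 254 = -205$)
$r = -426$ ($r = \left(-20 - 205\right) - 201 = -225 - 201 = -426$)
$r \left(\sqrt{M{\left(28 \right)} - 660} - 577\right) = - 426 \left(\sqrt{28 - 660} - 577\right) = - 426 \left(\sqrt{-632} - 577\right) = - 426 \left(2 i \sqrt{158} - 577\right) = - 426 \left(-577 + 2 i \sqrt{158}\right) = 245802 - 852 i \sqrt{158}$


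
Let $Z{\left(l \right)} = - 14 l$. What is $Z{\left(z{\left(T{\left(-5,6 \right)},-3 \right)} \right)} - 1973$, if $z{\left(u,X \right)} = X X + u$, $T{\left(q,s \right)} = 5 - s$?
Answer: $-2085$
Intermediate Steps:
$z{\left(u,X \right)} = u + X^{2}$ ($z{\left(u,X \right)} = X^{2} + u = u + X^{2}$)
$Z{\left(z{\left(T{\left(-5,6 \right)},-3 \right)} \right)} - 1973 = - 14 \left(\left(5 - 6\right) + \left(-3\right)^{2}\right) - 1973 = - 14 \left(\left(5 - 6\right) + 9\right) - 1973 = - 14 \left(-1 + 9\right) - 1973 = \left(-14\right) 8 - 1973 = -112 - 1973 = -2085$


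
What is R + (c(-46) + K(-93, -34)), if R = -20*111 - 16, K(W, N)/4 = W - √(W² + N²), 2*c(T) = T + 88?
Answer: -2587 - 4*√9805 ≈ -2983.1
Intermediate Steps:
c(T) = 44 + T/2 (c(T) = (T + 88)/2 = (88 + T)/2 = 44 + T/2)
K(W, N) = -4*√(N² + W²) + 4*W (K(W, N) = 4*(W - √(W² + N²)) = 4*(W - √(N² + W²)) = -4*√(N² + W²) + 4*W)
R = -2236 (R = -2220 - 16 = -2236)
R + (c(-46) + K(-93, -34)) = -2236 + ((44 + (½)*(-46)) + (-4*√((-34)² + (-93)²) + 4*(-93))) = -2236 + ((44 - 23) + (-4*√(1156 + 8649) - 372)) = -2236 + (21 + (-4*√9805 - 372)) = -2236 + (21 + (-372 - 4*√9805)) = -2236 + (-351 - 4*√9805) = -2587 - 4*√9805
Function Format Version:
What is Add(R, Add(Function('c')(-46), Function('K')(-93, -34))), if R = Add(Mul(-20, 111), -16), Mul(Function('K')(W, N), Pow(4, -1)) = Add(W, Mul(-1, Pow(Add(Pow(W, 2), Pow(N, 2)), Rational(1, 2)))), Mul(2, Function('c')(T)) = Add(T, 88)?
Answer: Add(-2587, Mul(-4, Pow(9805, Rational(1, 2)))) ≈ -2983.1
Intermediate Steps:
Function('c')(T) = Add(44, Mul(Rational(1, 2), T)) (Function('c')(T) = Mul(Rational(1, 2), Add(T, 88)) = Mul(Rational(1, 2), Add(88, T)) = Add(44, Mul(Rational(1, 2), T)))
Function('K')(W, N) = Add(Mul(-4, Pow(Add(Pow(N, 2), Pow(W, 2)), Rational(1, 2))), Mul(4, W)) (Function('K')(W, N) = Mul(4, Add(W, Mul(-1, Pow(Add(Pow(W, 2), Pow(N, 2)), Rational(1, 2))))) = Mul(4, Add(W, Mul(-1, Pow(Add(Pow(N, 2), Pow(W, 2)), Rational(1, 2))))) = Add(Mul(-4, Pow(Add(Pow(N, 2), Pow(W, 2)), Rational(1, 2))), Mul(4, W)))
R = -2236 (R = Add(-2220, -16) = -2236)
Add(R, Add(Function('c')(-46), Function('K')(-93, -34))) = Add(-2236, Add(Add(44, Mul(Rational(1, 2), -46)), Add(Mul(-4, Pow(Add(Pow(-34, 2), Pow(-93, 2)), Rational(1, 2))), Mul(4, -93)))) = Add(-2236, Add(Add(44, -23), Add(Mul(-4, Pow(Add(1156, 8649), Rational(1, 2))), -372))) = Add(-2236, Add(21, Add(Mul(-4, Pow(9805, Rational(1, 2))), -372))) = Add(-2236, Add(21, Add(-372, Mul(-4, Pow(9805, Rational(1, 2)))))) = Add(-2236, Add(-351, Mul(-4, Pow(9805, Rational(1, 2))))) = Add(-2587, Mul(-4, Pow(9805, Rational(1, 2))))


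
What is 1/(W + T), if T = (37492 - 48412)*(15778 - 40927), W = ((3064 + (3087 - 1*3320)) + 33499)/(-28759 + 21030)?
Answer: 7729/2122592664990 ≈ 3.6413e-9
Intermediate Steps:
W = -36330/7729 (W = ((3064 + (3087 - 3320)) + 33499)/(-7729) = ((3064 - 233) + 33499)*(-1/7729) = (2831 + 33499)*(-1/7729) = 36330*(-1/7729) = -36330/7729 ≈ -4.7005)
T = 274627080 (T = -10920*(-25149) = 274627080)
1/(W + T) = 1/(-36330/7729 + 274627080) = 1/(2122592664990/7729) = 7729/2122592664990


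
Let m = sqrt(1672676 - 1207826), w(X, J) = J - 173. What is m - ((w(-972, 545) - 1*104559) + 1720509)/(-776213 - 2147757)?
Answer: 808161/1461985 + 15*sqrt(2066) ≈ 682.35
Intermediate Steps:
w(X, J) = -173 + J
m = 15*sqrt(2066) (m = sqrt(464850) = 15*sqrt(2066) ≈ 681.80)
m - ((w(-972, 545) - 1*104559) + 1720509)/(-776213 - 2147757) = 15*sqrt(2066) - (((-173 + 545) - 1*104559) + 1720509)/(-776213 - 2147757) = 15*sqrt(2066) - ((372 - 104559) + 1720509)/(-2923970) = 15*sqrt(2066) - (-104187 + 1720509)*(-1)/2923970 = 15*sqrt(2066) - 1616322*(-1)/2923970 = 15*sqrt(2066) - 1*(-808161/1461985) = 15*sqrt(2066) + 808161/1461985 = 808161/1461985 + 15*sqrt(2066)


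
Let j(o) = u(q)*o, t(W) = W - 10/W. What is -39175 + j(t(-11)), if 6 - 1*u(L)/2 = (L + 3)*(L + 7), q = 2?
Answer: -422267/11 ≈ -38388.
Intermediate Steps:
u(L) = 12 - 2*(3 + L)*(7 + L) (u(L) = 12 - 2*(L + 3)*(L + 7) = 12 - 2*(3 + L)*(7 + L))
j(o) = -78*o (j(o) = (-30 - 20*2 - 2*2²)*o = (-30 - 40 - 2*4)*o = (-30 - 40 - 8)*o = -78*o)
-39175 + j(t(-11)) = -39175 - 78*(-11 - 10/(-11)) = -39175 - 78*(-11 - 10*(-1/11)) = -39175 - 78*(-11 + 10/11) = -39175 - 78*(-111/11) = -39175 + 8658/11 = -422267/11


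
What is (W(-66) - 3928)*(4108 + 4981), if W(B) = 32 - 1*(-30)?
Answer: -35138074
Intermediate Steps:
W(B) = 62 (W(B) = 32 + 30 = 62)
(W(-66) - 3928)*(4108 + 4981) = (62 - 3928)*(4108 + 4981) = -3866*9089 = -35138074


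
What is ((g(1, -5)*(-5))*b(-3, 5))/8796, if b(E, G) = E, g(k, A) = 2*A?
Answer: -25/1466 ≈ -0.017053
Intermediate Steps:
((g(1, -5)*(-5))*b(-3, 5))/8796 = (((2*(-5))*(-5))*(-3))/8796 = (-10*(-5)*(-3))*(1/8796) = (50*(-3))*(1/8796) = -150*1/8796 = -25/1466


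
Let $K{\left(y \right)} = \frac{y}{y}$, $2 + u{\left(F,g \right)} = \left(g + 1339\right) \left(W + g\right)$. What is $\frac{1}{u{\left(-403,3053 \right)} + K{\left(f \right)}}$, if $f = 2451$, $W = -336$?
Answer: $\frac{1}{11933063} \approx 8.3801 \cdot 10^{-8}$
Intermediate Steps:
$u{\left(F,g \right)} = -2 + \left(-336 + g\right) \left(1339 + g\right)$ ($u{\left(F,g \right)} = -2 + \left(g + 1339\right) \left(-336 + g\right) = -2 + \left(1339 + g\right) \left(-336 + g\right) = -2 + \left(-336 + g\right) \left(1339 + g\right)$)
$K{\left(y \right)} = 1$
$\frac{1}{u{\left(-403,3053 \right)} + K{\left(f \right)}} = \frac{1}{\left(-449906 + 3053^{2} + 1003 \cdot 3053\right) + 1} = \frac{1}{\left(-449906 + 9320809 + 3062159\right) + 1} = \frac{1}{11933062 + 1} = \frac{1}{11933063}$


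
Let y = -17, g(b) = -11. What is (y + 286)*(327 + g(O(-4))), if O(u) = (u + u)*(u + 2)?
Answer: 85004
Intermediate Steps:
O(u) = 2*u*(2 + u) (O(u) = (2*u)*(2 + u) = 2*u*(2 + u))
(y + 286)*(327 + g(O(-4))) = (-17 + 286)*(327 - 11) = 269*316 = 85004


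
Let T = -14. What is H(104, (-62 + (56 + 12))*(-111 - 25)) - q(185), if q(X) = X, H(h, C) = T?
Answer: -199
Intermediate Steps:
H(h, C) = -14
H(104, (-62 + (56 + 12))*(-111 - 25)) - q(185) = -14 - 1*185 = -14 - 185 = -199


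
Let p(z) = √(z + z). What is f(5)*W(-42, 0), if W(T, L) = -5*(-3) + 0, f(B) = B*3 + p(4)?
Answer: 225 + 30*√2 ≈ 267.43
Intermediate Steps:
p(z) = √2*√z (p(z) = √(2*z) = √2*√z)
f(B) = 2*√2 + 3*B (f(B) = B*3 + √2*√4 = 3*B + √2*2 = 3*B + 2*√2 = 2*√2 + 3*B)
W(T, L) = 15 (W(T, L) = 15 + 0 = 15)
f(5)*W(-42, 0) = (2*√2 + 3*5)*15 = (2*√2 + 15)*15 = (15 + 2*√2)*15 = 225 + 30*√2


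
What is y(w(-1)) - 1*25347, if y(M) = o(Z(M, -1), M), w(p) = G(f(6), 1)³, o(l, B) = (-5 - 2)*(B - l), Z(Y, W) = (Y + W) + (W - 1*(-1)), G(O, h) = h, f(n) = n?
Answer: -25354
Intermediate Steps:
Z(Y, W) = 1 + Y + 2*W (Z(Y, W) = (W + Y) + (W + 1) = (W + Y) + (1 + W) = 1 + Y + 2*W)
o(l, B) = -7*B + 7*l (o(l, B) = -7*(B - l) = -7*B + 7*l)
w(p) = 1 (w(p) = 1³ = 1)
y(M) = -7 (y(M) = -7*M + 7*(1 + M + 2*(-1)) = -7*M + 7*(1 + M - 2) = -7*M + 7*(-1 + M) = -7*M + (-7 + 7*M) = -7)
y(w(-1)) - 1*25347 = -7 - 1*25347 = -7 - 25347 = -25354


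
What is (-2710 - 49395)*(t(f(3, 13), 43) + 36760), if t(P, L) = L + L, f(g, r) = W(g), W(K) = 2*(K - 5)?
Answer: -1919860830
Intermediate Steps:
W(K) = -10 + 2*K (W(K) = 2*(-5 + K) = -10 + 2*K)
f(g, r) = -10 + 2*g
t(P, L) = 2*L
(-2710 - 49395)*(t(f(3, 13), 43) + 36760) = (-2710 - 49395)*(2*43 + 36760) = -52105*(86 + 36760) = -52105*36846 = -1919860830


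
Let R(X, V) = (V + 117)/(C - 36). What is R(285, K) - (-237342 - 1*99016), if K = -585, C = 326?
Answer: 48771676/145 ≈ 3.3636e+5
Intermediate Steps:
R(X, V) = 117/290 + V/290 (R(X, V) = (V + 117)/(326 - 36) = (117 + V)/290 = (117 + V)*(1/290) = 117/290 + V/290)
R(285, K) - (-237342 - 1*99016) = (117/290 + (1/290)*(-585)) - (-237342 - 1*99016) = (117/290 - 117/58) - (-237342 - 99016) = -234/145 - 1*(-336358) = -234/145 + 336358 = 48771676/145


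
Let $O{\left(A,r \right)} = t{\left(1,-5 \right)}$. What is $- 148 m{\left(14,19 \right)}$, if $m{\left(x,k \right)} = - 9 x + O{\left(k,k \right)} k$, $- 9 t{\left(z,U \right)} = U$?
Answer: $\frac{153772}{9} \approx 17086.0$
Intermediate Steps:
$t{\left(z,U \right)} = - \frac{U}{9}$
$O{\left(A,r \right)} = \frac{5}{9}$ ($O{\left(A,r \right)} = \left(- \frac{1}{9}\right) \left(-5\right) = \frac{5}{9}$)
$m{\left(x,k \right)} = - 9 x + \frac{5 k}{9}$
$- 148 m{\left(14,19 \right)} = - 148 \left(\left(-9\right) 14 + \frac{5}{9} \cdot 19\right) = - 148 \left(-126 + \frac{95}{9}\right) = \left(-148\right) \left(- \frac{1039}{9}\right) = \frac{153772}{9}$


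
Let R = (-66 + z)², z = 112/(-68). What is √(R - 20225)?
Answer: 5*I*√180901/17 ≈ 125.1*I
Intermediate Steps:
z = -28/17 (z = 112*(-1/68) = -28/17 ≈ -1.6471)
R = 1322500/289 (R = (-66 - 28/17)² = (-1150/17)² = 1322500/289 ≈ 4576.1)
√(R - 20225) = √(1322500/289 - 20225) = √(-4522525/289) = 5*I*√180901/17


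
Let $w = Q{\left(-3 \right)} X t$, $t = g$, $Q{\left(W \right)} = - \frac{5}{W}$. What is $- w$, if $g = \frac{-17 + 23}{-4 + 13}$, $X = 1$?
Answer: $- \frac{10}{9} \approx -1.1111$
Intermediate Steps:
$g = \frac{2}{3}$ ($g = \frac{6}{9} = 6 \cdot \frac{1}{9} = \frac{2}{3} \approx 0.66667$)
$t = \frac{2}{3} \approx 0.66667$
$w = \frac{10}{9}$ ($w = - \frac{5}{-3} \cdot 1 \cdot \frac{2}{3} = \left(-5\right) \left(- \frac{1}{3}\right) 1 \cdot \frac{2}{3} = \frac{5}{3} \cdot 1 \cdot \frac{2}{3} = \frac{5}{3} \cdot \frac{2}{3} = \frac{10}{9} \approx 1.1111$)
$- w = \left(-1\right) \frac{10}{9} = - \frac{10}{9}$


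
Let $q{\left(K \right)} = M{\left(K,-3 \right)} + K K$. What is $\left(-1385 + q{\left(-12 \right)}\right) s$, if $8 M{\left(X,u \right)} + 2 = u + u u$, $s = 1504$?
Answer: $-1865712$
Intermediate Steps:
$M{\left(X,u \right)} = - \frac{1}{4} + \frac{u}{8} + \frac{u^{2}}{8}$ ($M{\left(X,u \right)} = - \frac{1}{4} + \frac{u + u u}{8} = - \frac{1}{4} + \frac{u + u^{2}}{8} = - \frac{1}{4} + \left(\frac{u}{8} + \frac{u^{2}}{8}\right) = - \frac{1}{4} + \frac{u}{8} + \frac{u^{2}}{8}$)
$q{\left(K \right)} = \frac{1}{2} + K^{2}$ ($q{\left(K \right)} = \left(- \frac{1}{4} + \frac{1}{8} \left(-3\right) + \frac{\left(-3\right)^{2}}{8}\right) + K K = \left(- \frac{1}{4} - \frac{3}{8} + \frac{1}{8} \cdot 9\right) + K^{2} = \left(- \frac{1}{4} - \frac{3}{8} + \frac{9}{8}\right) + K^{2} = \frac{1}{2} + K^{2}$)
$\left(-1385 + q{\left(-12 \right)}\right) s = \left(-1385 + \left(\frac{1}{2} + \left(-12\right)^{2}\right)\right) 1504 = \left(-1385 + \left(\frac{1}{2} + 144\right)\right) 1504 = \left(-1385 + \frac{289}{2}\right) 1504 = \left(- \frac{2481}{2}\right) 1504 = -1865712$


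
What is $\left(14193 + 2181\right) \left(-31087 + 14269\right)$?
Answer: $-275377932$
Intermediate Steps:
$\left(14193 + 2181\right) \left(-31087 + 14269\right) = 16374 \left(-16818\right) = -275377932$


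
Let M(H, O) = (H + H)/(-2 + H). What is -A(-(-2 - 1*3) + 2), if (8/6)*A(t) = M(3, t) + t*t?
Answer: -165/4 ≈ -41.250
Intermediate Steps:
M(H, O) = 2*H/(-2 + H) (M(H, O) = (2*H)/(-2 + H) = 2*H/(-2 + H))
A(t) = 9/2 + 3*t²/4 (A(t) = 3*(2*3/(-2 + 3) + t*t)/4 = 3*(2*3/1 + t²)/4 = 3*(2*3*1 + t²)/4 = 3*(6 + t²)/4 = 9/2 + 3*t²/4)
-A(-(-2 - 1*3) + 2) = -(9/2 + 3*(-(-2 - 1*3) + 2)²/4) = -(9/2 + 3*(-(-2 - 3) + 2)²/4) = -(9/2 + 3*(-1*(-5) + 2)²/4) = -(9/2 + 3*(5 + 2)²/4) = -(9/2 + (¾)*7²) = -(9/2 + (¾)*49) = -(9/2 + 147/4) = -1*165/4 = -165/4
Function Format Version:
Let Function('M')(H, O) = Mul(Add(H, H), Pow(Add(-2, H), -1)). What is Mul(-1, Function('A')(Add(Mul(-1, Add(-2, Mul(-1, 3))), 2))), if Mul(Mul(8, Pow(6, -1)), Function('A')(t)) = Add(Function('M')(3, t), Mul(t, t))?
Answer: Rational(-165, 4) ≈ -41.250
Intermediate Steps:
Function('M')(H, O) = Mul(2, H, Pow(Add(-2, H), -1)) (Function('M')(H, O) = Mul(Mul(2, H), Pow(Add(-2, H), -1)) = Mul(2, H, Pow(Add(-2, H), -1)))
Function('A')(t) = Add(Rational(9, 2), Mul(Rational(3, 4), Pow(t, 2))) (Function('A')(t) = Mul(Rational(3, 4), Add(Mul(2, 3, Pow(Add(-2, 3), -1)), Mul(t, t))) = Mul(Rational(3, 4), Add(Mul(2, 3, Pow(1, -1)), Pow(t, 2))) = Mul(Rational(3, 4), Add(Mul(2, 3, 1), Pow(t, 2))) = Mul(Rational(3, 4), Add(6, Pow(t, 2))) = Add(Rational(9, 2), Mul(Rational(3, 4), Pow(t, 2))))
Mul(-1, Function('A')(Add(Mul(-1, Add(-2, Mul(-1, 3))), 2))) = Mul(-1, Add(Rational(9, 2), Mul(Rational(3, 4), Pow(Add(Mul(-1, Add(-2, Mul(-1, 3))), 2), 2)))) = Mul(-1, Add(Rational(9, 2), Mul(Rational(3, 4), Pow(Add(Mul(-1, Add(-2, -3)), 2), 2)))) = Mul(-1, Add(Rational(9, 2), Mul(Rational(3, 4), Pow(Add(Mul(-1, -5), 2), 2)))) = Mul(-1, Add(Rational(9, 2), Mul(Rational(3, 4), Pow(Add(5, 2), 2)))) = Mul(-1, Add(Rational(9, 2), Mul(Rational(3, 4), Pow(7, 2)))) = Mul(-1, Add(Rational(9, 2), Mul(Rational(3, 4), 49))) = Mul(-1, Add(Rational(9, 2), Rational(147, 4))) = Mul(-1, Rational(165, 4)) = Rational(-165, 4)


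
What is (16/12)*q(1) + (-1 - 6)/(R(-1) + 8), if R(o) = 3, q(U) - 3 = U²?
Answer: 155/33 ≈ 4.6970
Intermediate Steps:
q(U) = 3 + U²
(16/12)*q(1) + (-1 - 6)/(R(-1) + 8) = (16/12)*(3 + 1²) + (-1 - 6)/(3 + 8) = (16*(1/12))*(3 + 1) - 7/11 = (4/3)*4 - 7*1/11 = 16/3 - 7/11 = 155/33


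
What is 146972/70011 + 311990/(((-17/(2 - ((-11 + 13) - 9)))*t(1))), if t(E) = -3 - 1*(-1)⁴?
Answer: 98297290553/2380374 ≈ 41295.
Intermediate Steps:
t(E) = -4 (t(E) = -3 - 1*1 = -3 - 1 = -4)
146972/70011 + 311990/(((-17/(2 - ((-11 + 13) - 9)))*t(1))) = 146972/70011 + 311990/(((-17/(2 - ((-11 + 13) - 9)))*(-4))) = 146972*(1/70011) + 311990/(((-17/(2 - (2 - 9)))*(-4))) = 146972/70011 + 311990/(((-17/(2 - 1*(-7)))*(-4))) = 146972/70011 + 311990/(((-17/(2 + 7))*(-4))) = 146972/70011 + 311990/(((-17/9)*(-4))) = 146972/70011 + 311990/((((⅑)*(-17))*(-4))) = 146972/70011 + 311990/((-17/9*(-4))) = 146972/70011 + 311990/(68/9) = 146972/70011 + 311990*(9/68) = 146972/70011 + 1403955/34 = 98297290553/2380374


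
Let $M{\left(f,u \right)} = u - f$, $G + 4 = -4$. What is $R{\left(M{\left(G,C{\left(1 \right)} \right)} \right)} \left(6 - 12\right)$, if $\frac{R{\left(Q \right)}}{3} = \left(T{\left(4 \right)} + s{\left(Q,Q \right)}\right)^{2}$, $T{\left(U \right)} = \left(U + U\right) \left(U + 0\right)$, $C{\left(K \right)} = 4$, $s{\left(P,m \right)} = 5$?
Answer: $-24642$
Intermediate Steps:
$G = -8$ ($G = -4 - 4 = -8$)
$T{\left(U \right)} = 2 U^{2}$ ($T{\left(U \right)} = 2 U U = 2 U^{2}$)
$R{\left(Q \right)} = 4107$ ($R{\left(Q \right)} = 3 \left(2 \cdot 4^{2} + 5\right)^{2} = 3 \left(2 \cdot 16 + 5\right)^{2} = 3 \left(32 + 5\right)^{2} = 3 \cdot 37^{2} = 3 \cdot 1369 = 4107$)
$R{\left(M{\left(G,C{\left(1 \right)} \right)} \right)} \left(6 - 12\right) = 4107 \left(6 - 12\right) = 4107 \left(-6\right) = -24642$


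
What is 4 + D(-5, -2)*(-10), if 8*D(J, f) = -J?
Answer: -9/4 ≈ -2.2500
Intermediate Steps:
D(J, f) = -J/8 (D(J, f) = (-J)/8 = -J/8)
4 + D(-5, -2)*(-10) = 4 - ⅛*(-5)*(-10) = 4 + (5/8)*(-10) = 4 - 25/4 = -9/4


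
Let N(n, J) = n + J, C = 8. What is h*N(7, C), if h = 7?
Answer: 105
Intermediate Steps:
N(n, J) = J + n
h*N(7, C) = 7*(8 + 7) = 7*15 = 105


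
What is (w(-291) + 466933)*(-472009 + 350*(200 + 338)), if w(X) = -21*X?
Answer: -134206840196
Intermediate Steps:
(w(-291) + 466933)*(-472009 + 350*(200 + 338)) = (-21*(-291) + 466933)*(-472009 + 350*(200 + 338)) = (6111 + 466933)*(-472009 + 350*538) = 473044*(-472009 + 188300) = 473044*(-283709) = -134206840196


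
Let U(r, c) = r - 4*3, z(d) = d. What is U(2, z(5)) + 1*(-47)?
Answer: -57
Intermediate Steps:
U(r, c) = -12 + r (U(r, c) = r - 12 = -12 + r)
U(2, z(5)) + 1*(-47) = (-12 + 2) + 1*(-47) = -10 - 47 = -57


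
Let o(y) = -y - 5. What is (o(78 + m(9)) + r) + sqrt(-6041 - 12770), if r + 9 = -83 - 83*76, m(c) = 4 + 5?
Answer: -6492 + I*sqrt(18811) ≈ -6492.0 + 137.15*I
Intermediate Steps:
m(c) = 9
o(y) = -5 - y
r = -6400 (r = -9 + (-83 - 83*76) = -9 + (-83 - 6308) = -9 - 6391 = -6400)
(o(78 + m(9)) + r) + sqrt(-6041 - 12770) = ((-5 - (78 + 9)) - 6400) + sqrt(-6041 - 12770) = ((-5 - 1*87) - 6400) + sqrt(-18811) = ((-5 - 87) - 6400) + I*sqrt(18811) = (-92 - 6400) + I*sqrt(18811) = -6492 + I*sqrt(18811)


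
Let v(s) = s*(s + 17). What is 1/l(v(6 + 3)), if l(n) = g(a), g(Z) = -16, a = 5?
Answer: -1/16 ≈ -0.062500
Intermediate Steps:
v(s) = s*(17 + s)
l(n) = -16
1/l(v(6 + 3)) = 1/(-16) = -1/16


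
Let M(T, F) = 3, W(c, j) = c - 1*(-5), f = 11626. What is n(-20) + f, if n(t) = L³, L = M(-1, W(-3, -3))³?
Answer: 31309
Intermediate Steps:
W(c, j) = 5 + c (W(c, j) = c + 5 = 5 + c)
L = 27 (L = 3³ = 27)
n(t) = 19683 (n(t) = 27³ = 19683)
n(-20) + f = 19683 + 11626 = 31309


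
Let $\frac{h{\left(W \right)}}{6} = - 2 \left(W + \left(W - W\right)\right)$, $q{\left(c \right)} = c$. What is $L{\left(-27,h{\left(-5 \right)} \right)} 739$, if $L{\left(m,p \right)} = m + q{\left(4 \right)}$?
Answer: $-16997$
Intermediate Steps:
$h{\left(W \right)} = - 12 W$ ($h{\left(W \right)} = 6 \left(- 2 \left(W + \left(W - W\right)\right)\right) = 6 \left(- 2 \left(W + 0\right)\right) = 6 \left(- 2 W\right) = - 12 W$)
$L{\left(m,p \right)} = 4 + m$ ($L{\left(m,p \right)} = m + 4 = 4 + m$)
$L{\left(-27,h{\left(-5 \right)} \right)} 739 = \left(4 - 27\right) 739 = \left(-23\right) 739 = -16997$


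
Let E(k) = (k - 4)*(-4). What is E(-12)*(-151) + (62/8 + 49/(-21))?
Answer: -115903/12 ≈ -9658.6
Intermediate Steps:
E(k) = 16 - 4*k (E(k) = (-4 + k)*(-4) = 16 - 4*k)
E(-12)*(-151) + (62/8 + 49/(-21)) = (16 - 4*(-12))*(-151) + (62/8 + 49/(-21)) = (16 + 48)*(-151) + (62*(⅛) + 49*(-1/21)) = 64*(-151) + (31/4 - 7/3) = -9664 + 65/12 = -115903/12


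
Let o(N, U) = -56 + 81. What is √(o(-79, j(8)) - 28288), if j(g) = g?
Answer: I*√28263 ≈ 168.12*I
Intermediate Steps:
o(N, U) = 25
√(o(-79, j(8)) - 28288) = √(25 - 28288) = √(-28263) = I*√28263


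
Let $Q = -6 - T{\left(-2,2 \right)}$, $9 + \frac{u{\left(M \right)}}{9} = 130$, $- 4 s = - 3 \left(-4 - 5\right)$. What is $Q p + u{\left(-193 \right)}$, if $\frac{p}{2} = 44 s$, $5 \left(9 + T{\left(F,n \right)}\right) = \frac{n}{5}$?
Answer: $- \frac{16137}{25} \approx -645.48$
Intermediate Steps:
$T{\left(F,n \right)} = -9 + \frac{n}{25}$ ($T{\left(F,n \right)} = -9 + \frac{n \frac{1}{5}}{5} = -9 + \frac{\frac{1}{5} n}{5} = -9 + \frac{n}{25}$)
$s = - \frac{27}{4}$ ($s = - \frac{\left(-3\right) \left(-4 - 5\right)}{4} = - \frac{\left(-3\right) \left(-9\right)}{4} = \left(- \frac{1}{4}\right) 27 = - \frac{27}{4} \approx -6.75$)
$u{\left(M \right)} = 1089$ ($u{\left(M \right)} = -81 + 9 \cdot 130 = -81 + 1170 = 1089$)
$Q = \frac{73}{25}$ ($Q = -6 - \left(-9 + \frac{1}{25} \cdot 2\right) = -6 - \left(-9 + \frac{2}{25}\right) = -6 - - \frac{223}{25} = -6 + \frac{223}{25} = \frac{73}{25} \approx 2.92$)
$p = -594$ ($p = 2 \cdot 44 \left(- \frac{27}{4}\right) = 2 \left(-297\right) = -594$)
$Q p + u{\left(-193 \right)} = \frac{73}{25} \left(-594\right) + 1089 = - \frac{43362}{25} + 1089 = - \frac{16137}{25}$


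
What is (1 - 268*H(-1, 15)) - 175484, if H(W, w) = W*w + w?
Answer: -175483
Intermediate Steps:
H(W, w) = w + W*w
(1 - 268*H(-1, 15)) - 175484 = (1 - 4020*(1 - 1)) - 175484 = (1 - 4020*0) - 175484 = (1 - 268*0) - 175484 = (1 + 0) - 175484 = 1 - 175484 = -175483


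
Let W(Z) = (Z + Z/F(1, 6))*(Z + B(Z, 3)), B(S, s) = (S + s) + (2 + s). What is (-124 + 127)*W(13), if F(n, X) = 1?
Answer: 2652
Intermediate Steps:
B(S, s) = 2 + S + 2*s
W(Z) = 2*Z*(8 + 2*Z) (W(Z) = (Z + Z/1)*(Z + (2 + Z + 2*3)) = (Z + Z*1)*(Z + (2 + Z + 6)) = (Z + Z)*(Z + (8 + Z)) = (2*Z)*(8 + 2*Z) = 2*Z*(8 + 2*Z))
(-124 + 127)*W(13) = (-124 + 127)*(4*13*(4 + 13)) = 3*(4*13*17) = 3*884 = 2652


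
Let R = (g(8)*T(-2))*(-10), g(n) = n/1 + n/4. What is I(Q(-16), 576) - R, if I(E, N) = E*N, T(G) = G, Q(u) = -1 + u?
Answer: -9992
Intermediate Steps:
g(n) = 5*n/4 (g(n) = n*1 + n*(¼) = n + n/4 = 5*n/4)
R = 200 (R = (((5/4)*8)*(-2))*(-10) = (10*(-2))*(-10) = -20*(-10) = 200)
I(Q(-16), 576) - R = (-1 - 16)*576 - 1*200 = -17*576 - 200 = -9792 - 200 = -9992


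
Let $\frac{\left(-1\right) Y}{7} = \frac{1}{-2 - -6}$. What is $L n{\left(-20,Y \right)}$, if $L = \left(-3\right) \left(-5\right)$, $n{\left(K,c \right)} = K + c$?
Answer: $- \frac{1305}{4} \approx -326.25$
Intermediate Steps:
$Y = - \frac{7}{4}$ ($Y = - \frac{7}{-2 - -6} = - \frac{7}{-2 + 6} = - \frac{7}{4} \approx -1.75$)
$L = 15$
$L n{\left(-20,Y \right)} = 15 \left(-20 - \frac{7}{4}\right) = 15 \left(- \frac{87}{4}\right) = - \frac{1305}{4}$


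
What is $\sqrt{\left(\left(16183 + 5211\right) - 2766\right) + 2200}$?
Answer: $2 \sqrt{5207} \approx 144.32$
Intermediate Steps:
$\sqrt{\left(\left(16183 + 5211\right) - 2766\right) + 2200} = \sqrt{\left(21394 - 2766\right) + 2200} = \sqrt{18628 + 2200} = \sqrt{20828} = 2 \sqrt{5207}$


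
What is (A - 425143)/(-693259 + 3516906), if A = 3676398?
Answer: 3251255/2823647 ≈ 1.1514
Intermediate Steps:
(A - 425143)/(-693259 + 3516906) = (3676398 - 425143)/(-693259 + 3516906) = 3251255/2823647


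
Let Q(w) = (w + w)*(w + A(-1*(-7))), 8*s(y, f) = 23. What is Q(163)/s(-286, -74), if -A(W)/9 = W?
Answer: 260800/23 ≈ 11339.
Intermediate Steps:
A(W) = -9*W
s(y, f) = 23/8 (s(y, f) = (⅛)*23 = 23/8)
Q(w) = 2*w*(-63 + w) (Q(w) = (w + w)*(w - (-9)*(-7)) = (2*w)*(w - 9*7) = (2*w)*(w - 63) = (2*w)*(-63 + w) = 2*w*(-63 + w))
Q(163)/s(-286, -74) = (2*163*(-63 + 163))/(23/8) = (2*163*100)*(8/23) = 32600*(8/23) = 260800/23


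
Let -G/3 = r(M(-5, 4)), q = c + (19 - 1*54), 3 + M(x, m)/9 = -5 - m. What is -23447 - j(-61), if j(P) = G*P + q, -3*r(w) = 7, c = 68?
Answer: -23053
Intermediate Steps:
M(x, m) = -72 - 9*m (M(x, m) = -27 + 9*(-5 - m) = -27 + (-45 - 9*m) = -72 - 9*m)
r(w) = -7/3 (r(w) = -⅓*7 = -7/3)
q = 33 (q = 68 + (19 - 1*54) = 68 + (19 - 54) = 68 - 35 = 33)
G = 7 (G = -3*(-7/3) = 7)
j(P) = 33 + 7*P (j(P) = 7*P + 33 = 33 + 7*P)
-23447 - j(-61) = -23447 - (33 + 7*(-61)) = -23447 - (33 - 427) = -23447 - 1*(-394) = -23447 + 394 = -23053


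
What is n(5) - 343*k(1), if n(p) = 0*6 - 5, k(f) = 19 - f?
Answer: -6179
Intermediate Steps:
n(p) = -5 (n(p) = 0 - 5 = -5)
n(5) - 343*k(1) = -5 - 343*(19 - 1*1) = -5 - 343*(19 - 1) = -5 - 343*18 = -5 - 6174 = -6179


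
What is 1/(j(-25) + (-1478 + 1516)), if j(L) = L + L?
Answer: -1/12 ≈ -0.083333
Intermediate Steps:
j(L) = 2*L
1/(j(-25) + (-1478 + 1516)) = 1/(2*(-25) + (-1478 + 1516)) = 1/(-50 + 38) = 1/(-12) = -1/12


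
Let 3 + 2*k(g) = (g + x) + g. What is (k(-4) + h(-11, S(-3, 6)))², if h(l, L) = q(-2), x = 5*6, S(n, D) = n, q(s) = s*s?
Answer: 729/4 ≈ 182.25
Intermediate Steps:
q(s) = s²
x = 30
k(g) = 27/2 + g (k(g) = -3/2 + ((g + 30) + g)/2 = -3/2 + ((30 + g) + g)/2 = -3/2 + (30 + 2*g)/2 = -3/2 + (15 + g) = 27/2 + g)
h(l, L) = 4 (h(l, L) = (-2)² = 4)
(k(-4) + h(-11, S(-3, 6)))² = ((27/2 - 4) + 4)² = (19/2 + 4)² = (27/2)² = 729/4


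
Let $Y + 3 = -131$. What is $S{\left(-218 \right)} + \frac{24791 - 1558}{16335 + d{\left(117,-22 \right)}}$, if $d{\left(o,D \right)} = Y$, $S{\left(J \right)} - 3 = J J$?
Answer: $\frac{770008160}{16201} \approx 47528.0$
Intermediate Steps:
$Y = -134$ ($Y = -3 - 131 = -134$)
$S{\left(J \right)} = 3 + J^{2}$ ($S{\left(J \right)} = 3 + J J = 3 + J^{2}$)
$d{\left(o,D \right)} = -134$
$S{\left(-218 \right)} + \frac{24791 - 1558}{16335 + d{\left(117,-22 \right)}} = \left(3 + \left(-218\right)^{2}\right) + \frac{24791 - 1558}{16335 - 134} = \left(3 + 47524\right) + \frac{23233}{16201} = 47527 + 23233 \cdot \frac{1}{16201} = 47527 + \frac{23233}{16201} = \frac{770008160}{16201}$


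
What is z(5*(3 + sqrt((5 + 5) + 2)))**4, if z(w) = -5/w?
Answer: 97/9 - 56*sqrt(3)/9 ≈ 0.00057275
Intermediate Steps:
z(5*(3 + sqrt((5 + 5) + 2)))**4 = (-5*1/(5*(3 + sqrt((5 + 5) + 2))))**4 = (-5*1/(5*(3 + sqrt(10 + 2))))**4 = (-5*1/(5*(3 + sqrt(12))))**4 = (-5*1/(5*(3 + 2*sqrt(3))))**4 = (-5/(15 + 10*sqrt(3)))**4 = 625/(15 + 10*sqrt(3))**4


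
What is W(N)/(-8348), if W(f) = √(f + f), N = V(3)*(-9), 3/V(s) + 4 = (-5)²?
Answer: -3*I*√14/58436 ≈ -0.00019209*I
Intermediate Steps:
V(s) = ⅐ (V(s) = 3/(-4 + (-5)²) = 3/(-4 + 25) = 3/21 = 3*(1/21) = ⅐)
N = -9/7 (N = (⅐)*(-9) = -9/7 ≈ -1.2857)
W(f) = √2*√f (W(f) = √(2*f) = √2*√f)
W(N)/(-8348) = (√2*√(-9/7))/(-8348) = (√2*(3*I*√7/7))*(-1/8348) = (3*I*√14/7)*(-1/8348) = -3*I*√14/58436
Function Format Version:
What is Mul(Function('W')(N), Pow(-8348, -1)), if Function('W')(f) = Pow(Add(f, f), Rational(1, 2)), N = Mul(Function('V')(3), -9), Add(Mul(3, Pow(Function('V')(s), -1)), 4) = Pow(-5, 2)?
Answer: Mul(Rational(-3, 58436), I, Pow(14, Rational(1, 2))) ≈ Mul(-0.00019209, I)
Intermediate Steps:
Function('V')(s) = Rational(1, 7) (Function('V')(s) = Mul(3, Pow(Add(-4, Pow(-5, 2)), -1)) = Mul(3, Pow(Add(-4, 25), -1)) = Mul(3, Pow(21, -1)) = Mul(3, Rational(1, 21)) = Rational(1, 7))
N = Rational(-9, 7) (N = Mul(Rational(1, 7), -9) = Rational(-9, 7) ≈ -1.2857)
Function('W')(f) = Mul(Pow(2, Rational(1, 2)), Pow(f, Rational(1, 2))) (Function('W')(f) = Pow(Mul(2, f), Rational(1, 2)) = Mul(Pow(2, Rational(1, 2)), Pow(f, Rational(1, 2))))
Mul(Function('W')(N), Pow(-8348, -1)) = Mul(Mul(Pow(2, Rational(1, 2)), Pow(Rational(-9, 7), Rational(1, 2))), Pow(-8348, -1)) = Mul(Mul(Pow(2, Rational(1, 2)), Mul(Rational(3, 7), I, Pow(7, Rational(1, 2)))), Rational(-1, 8348)) = Mul(Mul(Rational(3, 7), I, Pow(14, Rational(1, 2))), Rational(-1, 8348)) = Mul(Rational(-3, 58436), I, Pow(14, Rational(1, 2)))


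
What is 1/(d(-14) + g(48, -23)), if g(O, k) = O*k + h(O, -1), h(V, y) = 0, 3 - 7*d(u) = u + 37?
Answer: -7/7748 ≈ -0.00090346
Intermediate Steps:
d(u) = -34/7 - u/7 (d(u) = 3/7 - (u + 37)/7 = 3/7 - (37 + u)/7 = 3/7 + (-37/7 - u/7) = -34/7 - u/7)
g(O, k) = O*k (g(O, k) = O*k + 0 = O*k)
1/(d(-14) + g(48, -23)) = 1/((-34/7 - 1/7*(-14)) + 48*(-23)) = 1/((-34/7 + 2) - 1104) = 1/(-20/7 - 1104) = 1/(-7748/7) = -7/7748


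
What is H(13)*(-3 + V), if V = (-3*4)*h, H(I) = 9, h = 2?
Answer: -243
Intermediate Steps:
V = -24 (V = -3*4*2 = -12*2 = -24)
H(13)*(-3 + V) = 9*(-3 - 24) = 9*(-27) = -243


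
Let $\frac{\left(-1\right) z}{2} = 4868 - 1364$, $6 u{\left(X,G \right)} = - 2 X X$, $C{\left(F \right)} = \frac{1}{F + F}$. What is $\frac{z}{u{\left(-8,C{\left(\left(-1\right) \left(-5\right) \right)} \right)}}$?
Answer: $\frac{657}{2} \approx 328.5$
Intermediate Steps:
$C{\left(F \right)} = \frac{1}{2 F}$
$u{\left(X,G \right)} = - \frac{X^{2}}{3}$ ($u{\left(X,G \right)} = \frac{- 2 X X}{6} = \frac{\left(-2\right) X^{2}}{6} = - \frac{X^{2}}{3}$)
$z = -7008$ ($z = - 2 \left(4868 - 1364\right) = \left(-2\right) 3504 = -7008$)
$\frac{z}{u{\left(-8,C{\left(\left(-1\right) \left(-5\right) \right)} \right)}} = - \frac{7008}{\left(- \frac{1}{3}\right) \left(-8\right)^{2}} = - \frac{7008}{\left(- \frac{1}{3}\right) 64} = - \frac{7008}{- \frac{64}{3}} = \left(-7008\right) \left(- \frac{3}{64}\right) = \frac{657}{2}$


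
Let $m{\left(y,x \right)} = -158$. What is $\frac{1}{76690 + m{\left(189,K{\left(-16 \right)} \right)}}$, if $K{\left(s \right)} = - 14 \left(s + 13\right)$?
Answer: $\frac{1}{76532} \approx 1.3066 \cdot 10^{-5}$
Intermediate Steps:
$K{\left(s \right)} = -182 - 14 s$ ($K{\left(s \right)} = - 14 \left(13 + s\right) = -182 - 14 s$)
$\frac{1}{76690 + m{\left(189,K{\left(-16 \right)} \right)}} = \frac{1}{76690 - 158} = \frac{1}{76532}$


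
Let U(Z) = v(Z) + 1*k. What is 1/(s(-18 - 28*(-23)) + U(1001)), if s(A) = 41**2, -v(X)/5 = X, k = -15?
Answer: -1/3339 ≈ -0.00029949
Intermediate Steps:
v(X) = -5*X
s(A) = 1681
U(Z) = -15 - 5*Z (U(Z) = -5*Z + 1*(-15) = -5*Z - 15 = -15 - 5*Z)
1/(s(-18 - 28*(-23)) + U(1001)) = 1/(1681 + (-15 - 5*1001)) = 1/(1681 + (-15 - 5005)) = 1/(1681 - 5020) = 1/(-3339) = -1/3339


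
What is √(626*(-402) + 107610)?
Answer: I*√144042 ≈ 379.53*I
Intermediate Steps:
√(626*(-402) + 107610) = √(-251652 + 107610) = √(-144042) = I*√144042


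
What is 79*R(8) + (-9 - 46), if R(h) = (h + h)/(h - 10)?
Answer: -687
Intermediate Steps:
R(h) = 2*h/(-10 + h) (R(h) = (2*h)/(-10 + h) = 2*h/(-10 + h))
79*R(8) + (-9 - 46) = 79*(2*8/(-10 + 8)) + (-9 - 46) = 79*(2*8/(-2)) - 55 = 79*(2*8*(-½)) - 55 = 79*(-8) - 55 = -632 - 55 = -687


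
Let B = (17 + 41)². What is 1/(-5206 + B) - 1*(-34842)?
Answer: 64178963/1842 ≈ 34842.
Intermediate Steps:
B = 3364 (B = 58² = 3364)
1/(-5206 + B) - 1*(-34842) = 1/(-5206 + 3364) - 1*(-34842) = 1/(-1842) + 34842 = -1/1842 + 34842 = 64178963/1842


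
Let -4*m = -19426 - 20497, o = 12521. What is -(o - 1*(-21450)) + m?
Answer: -95961/4 ≈ -23990.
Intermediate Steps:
m = 39923/4 (m = -(-19426 - 20497)/4 = -1/4*(-39923) = 39923/4 ≈ 9980.8)
-(o - 1*(-21450)) + m = -(12521 - 1*(-21450)) + 39923/4 = -(12521 + 21450) + 39923/4 = -1*33971 + 39923/4 = -33971 + 39923/4 = -95961/4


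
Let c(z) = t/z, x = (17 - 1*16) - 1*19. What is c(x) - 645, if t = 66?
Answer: -1946/3 ≈ -648.67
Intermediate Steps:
x = -18 (x = (17 - 16) - 19 = 1 - 19 = -18)
c(z) = 66/z
c(x) - 645 = 66/(-18) - 645 = 66*(-1/18) - 645 = -11/3 - 645 = -1946/3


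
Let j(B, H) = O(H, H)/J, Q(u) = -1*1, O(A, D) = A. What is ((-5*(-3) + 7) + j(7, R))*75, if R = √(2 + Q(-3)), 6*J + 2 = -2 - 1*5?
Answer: 1600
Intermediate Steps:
J = -3/2 (J = -⅓ + (-2 - 1*5)/6 = -⅓ + (-2 - 5)/6 = -⅓ + (⅙)*(-7) = -⅓ - 7/6 = -3/2 ≈ -1.5000)
Q(u) = -1
R = 1 (R = √(2 - 1) = √1 = 1)
j(B, H) = -2*H/3 (j(B, H) = H/(-3/2) = H*(-⅔) = -2*H/3)
((-5*(-3) + 7) + j(7, R))*75 = ((-5*(-3) + 7) - ⅔*1)*75 = ((15 + 7) - ⅔)*75 = (22 - ⅔)*75 = (64/3)*75 = 1600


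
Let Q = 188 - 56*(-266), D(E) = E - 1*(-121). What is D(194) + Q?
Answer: 15399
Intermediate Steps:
D(E) = 121 + E (D(E) = E + 121 = 121 + E)
Q = 15084 (Q = 188 + 14896 = 15084)
D(194) + Q = (121 + 194) + 15084 = 315 + 15084 = 15399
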